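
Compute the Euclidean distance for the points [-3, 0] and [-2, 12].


d = sqrt(sum of squared differences). (-3--2)^2=1, (0-12)^2=144. Sum = 145.

sqrt(145)


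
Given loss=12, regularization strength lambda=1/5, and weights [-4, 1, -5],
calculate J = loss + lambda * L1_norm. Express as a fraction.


L1 norm = sum(|w|) = 10. J = 12 + 1/5 * 10 = 14.

14


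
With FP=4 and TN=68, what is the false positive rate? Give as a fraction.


FPR = FP / (FP + TN) = 4 / 72 = 1/18.

1/18


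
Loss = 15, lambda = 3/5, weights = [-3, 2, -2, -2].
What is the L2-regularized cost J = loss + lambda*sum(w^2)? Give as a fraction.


L2 sq norm = sum(w^2) = 21. J = 15 + 3/5 * 21 = 138/5.

138/5


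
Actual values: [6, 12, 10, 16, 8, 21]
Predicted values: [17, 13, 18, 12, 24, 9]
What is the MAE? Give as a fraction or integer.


MAE = (1/6) * (|6-17|=11 + |12-13|=1 + |10-18|=8 + |16-12|=4 + |8-24|=16 + |21-9|=12). Sum = 52. MAE = 26/3.

26/3


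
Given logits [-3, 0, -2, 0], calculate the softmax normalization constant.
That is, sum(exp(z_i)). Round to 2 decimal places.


Denom = e^-3=0.0498 + e^0=1.0000 + e^-2=0.1353 + e^0=1.0000. Sum = 2.1851, which rounds to 2.19.

2.19


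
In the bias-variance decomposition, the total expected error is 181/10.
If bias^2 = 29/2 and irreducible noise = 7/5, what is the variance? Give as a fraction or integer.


Total error = bias^2 + variance + irreducible noise. So variance = 181/10 - 29/2 - 7/5 = 11/5.

11/5


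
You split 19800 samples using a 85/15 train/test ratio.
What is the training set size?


Test set = 19800 * 15% = 2970. Training set = 19800 - 2970 = 16830.

16830


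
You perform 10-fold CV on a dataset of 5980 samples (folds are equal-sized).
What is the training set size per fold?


Each validation fold has 5980/10 = 598 samples. Training set = 5980 - 598 = 5382.

5382


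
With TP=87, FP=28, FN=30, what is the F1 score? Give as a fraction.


Precision = 87/115 = 87/115. Recall = 87/117 = 29/39. F1 = 2*P*R/(P+R) = 3/4.

3/4


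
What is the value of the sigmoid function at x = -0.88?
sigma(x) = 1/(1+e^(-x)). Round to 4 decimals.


sigma(-0.88) = 1/(1+e^(0.88)) = 1/(1+2.410900) = 1/3.410900 = 0.2932.

0.2932


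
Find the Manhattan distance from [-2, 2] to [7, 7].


d = sum of absolute differences: |-2-7|=9 + |2-7|=5 = 14.

14


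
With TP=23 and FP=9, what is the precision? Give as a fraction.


Precision = TP / (TP + FP) = 23 / 32 = 23/32.

23/32


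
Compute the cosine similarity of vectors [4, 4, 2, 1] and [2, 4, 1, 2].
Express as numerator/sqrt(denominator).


dot = 28. |a|^2 = 37, |b|^2 = 25. cos = 28/sqrt(925).

28/sqrt(925)


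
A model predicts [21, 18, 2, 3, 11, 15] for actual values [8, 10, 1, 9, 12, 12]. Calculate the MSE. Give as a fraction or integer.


MSE = (1/6) * ((8-21)^2=169 + (10-18)^2=64 + (1-2)^2=1 + (9-3)^2=36 + (12-11)^2=1 + (12-15)^2=9). Sum = 280. MSE = 140/3.

140/3


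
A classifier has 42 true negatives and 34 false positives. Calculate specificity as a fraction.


Specificity = TN / (TN + FP) = 42 / 76 = 21/38.

21/38


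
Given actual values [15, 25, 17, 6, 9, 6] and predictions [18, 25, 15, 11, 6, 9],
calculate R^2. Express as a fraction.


Mean(y) = 13. SS_res = 56. SS_tot = 278. R^2 = 1 - 56/(278) = 111/139.

111/139


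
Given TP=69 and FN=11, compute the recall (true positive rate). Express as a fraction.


Recall = TP / (TP + FN) = 69 / 80 = 69/80.

69/80


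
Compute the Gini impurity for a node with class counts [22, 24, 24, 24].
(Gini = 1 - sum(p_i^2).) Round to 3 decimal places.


Total = 94. Proportions: 22/94, 24/94, 24/94, 24/94. sum(p_i^2) = 0.2503. Gini = 1 - 0.2503 = 0.7497, which rounds to 0.750.

0.750


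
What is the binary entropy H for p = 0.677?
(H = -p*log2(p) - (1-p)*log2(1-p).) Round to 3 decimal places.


H = -0.677*log2(0.677) - 0.323*log2(0.323) = 0.908.

0.908


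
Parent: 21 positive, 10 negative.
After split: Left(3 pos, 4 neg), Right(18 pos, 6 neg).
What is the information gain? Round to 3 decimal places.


H(parent) = 0.9072. H(left) = 0.9852, H(right) = 0.8113. Weighted = (7/31)*0.9852 + (24/31)*0.8113 = 0.8506. IG = 0.9072 - 0.8506 = 0.0566, which rounds to 0.057.

0.057


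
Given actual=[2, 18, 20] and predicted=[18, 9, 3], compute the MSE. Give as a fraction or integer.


MSE = (1/3) * ((2-18)^2=256 + (18-9)^2=81 + (20-3)^2=289). Sum = 626. MSE = 626/3.

626/3


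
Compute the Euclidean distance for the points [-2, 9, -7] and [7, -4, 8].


d = sqrt(sum of squared differences). (-2-7)^2=81, (9--4)^2=169, (-7-8)^2=225. Sum = 475.

sqrt(475)


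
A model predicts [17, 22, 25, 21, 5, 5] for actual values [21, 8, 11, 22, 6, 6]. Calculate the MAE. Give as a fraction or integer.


MAE = (1/6) * (|21-17|=4 + |8-22|=14 + |11-25|=14 + |22-21|=1 + |6-5|=1 + |6-5|=1). Sum = 35. MAE = 35/6.

35/6


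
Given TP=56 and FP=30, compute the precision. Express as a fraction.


Precision = TP / (TP + FP) = 56 / 86 = 28/43.

28/43


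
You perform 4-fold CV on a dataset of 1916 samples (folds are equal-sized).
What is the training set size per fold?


Each validation fold has 1916/4 = 479 samples. Training set = 1916 - 479 = 1437.

1437


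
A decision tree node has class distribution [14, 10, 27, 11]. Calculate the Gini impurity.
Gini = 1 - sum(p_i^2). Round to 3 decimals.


Total = 62. Proportions: 14/62, 10/62, 27/62, 11/62. sum(p_i^2) = 0.2981. Gini = 1 - 0.2981 = 0.7019, which rounds to 0.702.

0.702


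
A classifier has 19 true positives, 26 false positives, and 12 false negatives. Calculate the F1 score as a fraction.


Precision = 19/45 = 19/45. Recall = 19/31 = 19/31. F1 = 2*P*R/(P+R) = 1/2.

1/2


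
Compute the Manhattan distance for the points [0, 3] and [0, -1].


d = sum of absolute differences: |0-0|=0 + |3--1|=4 = 4.

4


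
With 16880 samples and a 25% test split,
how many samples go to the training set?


Test set = 16880 * 25% = 4220. Training set = 16880 - 4220 = 12660.

12660


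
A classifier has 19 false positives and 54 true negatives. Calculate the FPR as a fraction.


FPR = FP / (FP + TN) = 19 / 73 = 19/73.

19/73


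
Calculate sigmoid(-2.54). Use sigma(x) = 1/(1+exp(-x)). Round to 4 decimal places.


sigma(-2.54) = 1/(1+e^(2.54)) = 1/(1+12.679671) = 1/13.679671 = 0.0731.

0.0731


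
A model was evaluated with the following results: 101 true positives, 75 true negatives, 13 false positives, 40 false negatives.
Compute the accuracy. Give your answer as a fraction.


Accuracy = (TP + TN) / (TP + TN + FP + FN) = (101 + 75) / 229 = 176/229.

176/229


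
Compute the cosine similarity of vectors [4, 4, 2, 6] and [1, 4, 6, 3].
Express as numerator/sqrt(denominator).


dot = 50. |a|^2 = 72, |b|^2 = 62. cos = 50/sqrt(4464).

50/sqrt(4464)


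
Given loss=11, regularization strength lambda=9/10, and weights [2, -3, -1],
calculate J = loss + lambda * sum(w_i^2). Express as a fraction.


L2 sq norm = sum(w^2) = 14. J = 11 + 9/10 * 14 = 118/5.

118/5


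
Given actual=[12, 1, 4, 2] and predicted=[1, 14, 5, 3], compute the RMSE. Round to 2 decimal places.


MSE = 73.0000. RMSE = sqrt(73.0000) = 8.54.

8.54


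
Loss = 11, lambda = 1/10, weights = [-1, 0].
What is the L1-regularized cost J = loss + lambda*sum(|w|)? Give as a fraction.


L1 norm = sum(|w|) = 1. J = 11 + 1/10 * 1 = 111/10.

111/10


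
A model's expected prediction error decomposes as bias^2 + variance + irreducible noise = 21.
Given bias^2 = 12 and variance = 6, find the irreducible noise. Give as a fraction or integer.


Total error = bias^2 + variance + irreducible noise. So irreducible noise = 21 - 12 - 6 = 3.

3


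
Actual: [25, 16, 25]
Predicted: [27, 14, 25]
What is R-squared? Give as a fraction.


Mean(y) = 22. SS_res = 8. SS_tot = 54. R^2 = 1 - 8/(54) = 23/27.

23/27


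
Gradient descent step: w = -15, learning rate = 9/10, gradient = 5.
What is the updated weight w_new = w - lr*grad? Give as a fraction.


w_new = -15 - 9/10 * 5 = -15 - 9/2 = -39/2.

-39/2


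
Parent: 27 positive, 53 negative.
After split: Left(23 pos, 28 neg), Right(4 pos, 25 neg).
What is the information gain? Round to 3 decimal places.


H(parent) = 0.9224. H(left) = 0.9931, H(right) = 0.5788. Weighted = (51/80)*0.9931 + (29/80)*0.5788 = 0.8429. IG = 0.9224 - 0.8429 = 0.0795, which rounds to 0.080.

0.080


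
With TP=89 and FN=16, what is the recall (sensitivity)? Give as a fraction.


Recall = TP / (TP + FN) = 89 / 105 = 89/105.

89/105


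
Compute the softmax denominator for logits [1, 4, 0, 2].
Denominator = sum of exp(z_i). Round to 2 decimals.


Denom = e^1=2.7183 + e^4=54.5982 + e^0=1.0000 + e^2=7.3891. Sum = 65.7056, which rounds to 65.71.

65.71


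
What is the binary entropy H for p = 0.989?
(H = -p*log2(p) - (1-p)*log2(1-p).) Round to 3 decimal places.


H = -0.989*log2(0.989) - 0.011*log2(0.011) = 0.087.

0.087


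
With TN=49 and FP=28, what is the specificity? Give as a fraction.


Specificity = TN / (TN + FP) = 49 / 77 = 7/11.

7/11


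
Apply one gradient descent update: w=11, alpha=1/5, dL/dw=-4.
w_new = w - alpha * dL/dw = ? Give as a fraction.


w_new = 11 - 1/5 * -4 = 11 - -4/5 = 59/5.

59/5


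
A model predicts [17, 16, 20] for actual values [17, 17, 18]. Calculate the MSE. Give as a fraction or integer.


MSE = (1/3) * ((17-17)^2=0 + (17-16)^2=1 + (18-20)^2=4). Sum = 5. MSE = 5/3.

5/3


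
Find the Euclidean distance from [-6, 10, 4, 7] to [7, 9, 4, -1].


d = sqrt(sum of squared differences). (-6-7)^2=169, (10-9)^2=1, (4-4)^2=0, (7--1)^2=64. Sum = 234.

sqrt(234)


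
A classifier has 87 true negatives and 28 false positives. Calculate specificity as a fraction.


Specificity = TN / (TN + FP) = 87 / 115 = 87/115.

87/115


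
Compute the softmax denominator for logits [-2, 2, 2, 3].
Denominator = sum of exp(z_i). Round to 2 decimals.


Denom = e^-2=0.1353 + e^2=7.3891 + e^2=7.3891 + e^3=20.0855. Sum = 34.9990, which rounds to 35.00.

35.00


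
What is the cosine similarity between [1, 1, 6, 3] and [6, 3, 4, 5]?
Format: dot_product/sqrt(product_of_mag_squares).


dot = 48. |a|^2 = 47, |b|^2 = 86. cos = 48/sqrt(4042).

48/sqrt(4042)


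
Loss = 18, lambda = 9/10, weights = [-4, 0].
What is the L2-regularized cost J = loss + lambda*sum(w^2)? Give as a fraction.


L2 sq norm = sum(w^2) = 16. J = 18 + 9/10 * 16 = 162/5.

162/5


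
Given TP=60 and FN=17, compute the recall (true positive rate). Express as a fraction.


Recall = TP / (TP + FN) = 60 / 77 = 60/77.

60/77


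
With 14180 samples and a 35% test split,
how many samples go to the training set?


Test set = 14180 * 35% = 4963. Training set = 14180 - 4963 = 9217.

9217


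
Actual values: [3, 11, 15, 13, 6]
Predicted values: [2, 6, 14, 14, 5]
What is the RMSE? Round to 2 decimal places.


MSE = 5.8000. RMSE = sqrt(5.8000) = 2.41.

2.41


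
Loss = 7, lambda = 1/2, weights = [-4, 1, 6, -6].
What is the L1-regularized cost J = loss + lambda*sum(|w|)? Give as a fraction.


L1 norm = sum(|w|) = 17. J = 7 + 1/2 * 17 = 31/2.

31/2


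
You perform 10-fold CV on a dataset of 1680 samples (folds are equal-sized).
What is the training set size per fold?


Each validation fold has 1680/10 = 168 samples. Training set = 1680 - 168 = 1512.

1512


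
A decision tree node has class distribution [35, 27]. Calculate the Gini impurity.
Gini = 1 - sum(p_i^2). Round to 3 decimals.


Total = 62. Proportions: 35/62, 27/62. sum(p_i^2) = 0.5083. Gini = 1 - 0.5083 = 0.4917, which rounds to 0.492.

0.492


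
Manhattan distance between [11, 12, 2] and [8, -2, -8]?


d = sum of absolute differences: |11-8|=3 + |12--2|=14 + |2--8|=10 = 27.

27


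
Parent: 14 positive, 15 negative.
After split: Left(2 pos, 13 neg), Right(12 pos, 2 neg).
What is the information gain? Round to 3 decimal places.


H(parent) = 0.9991. H(left) = 0.5665, H(right) = 0.5917. Weighted = (15/29)*0.5665 + (14/29)*0.5917 = 0.5787. IG = 0.9991 - 0.5787 = 0.4204, which rounds to 0.420.

0.420


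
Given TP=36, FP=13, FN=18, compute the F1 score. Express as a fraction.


Precision = 36/49 = 36/49. Recall = 36/54 = 2/3. F1 = 2*P*R/(P+R) = 72/103.

72/103


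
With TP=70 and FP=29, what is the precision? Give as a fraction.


Precision = TP / (TP + FP) = 70 / 99 = 70/99.

70/99


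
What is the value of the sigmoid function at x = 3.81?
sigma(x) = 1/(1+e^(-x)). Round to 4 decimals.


sigma(3.81) = 1/(1+e^(-3.81)) = 1/(1+0.022148) = 1/1.022148 = 0.9783.

0.9783


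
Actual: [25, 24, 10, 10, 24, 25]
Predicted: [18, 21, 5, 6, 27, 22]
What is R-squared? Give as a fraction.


Mean(y) = 59/3. SS_res = 117. SS_tot = 844/3. R^2 = 1 - 117/(844/3) = 493/844.

493/844


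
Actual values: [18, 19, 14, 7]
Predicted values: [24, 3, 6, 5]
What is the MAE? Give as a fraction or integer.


MAE = (1/4) * (|18-24|=6 + |19-3|=16 + |14-6|=8 + |7-5|=2). Sum = 32. MAE = 8.

8


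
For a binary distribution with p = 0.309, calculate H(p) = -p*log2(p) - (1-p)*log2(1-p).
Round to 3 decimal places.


H = -0.309*log2(0.309) - 0.691*log2(0.691) = 0.892.

0.892


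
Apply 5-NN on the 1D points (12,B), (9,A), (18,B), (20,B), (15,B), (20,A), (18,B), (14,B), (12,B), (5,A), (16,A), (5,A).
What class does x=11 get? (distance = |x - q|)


Distances: |12-11|=1, |9-11|=2, |18-11|=7, |20-11|=9, |15-11|=4, |20-11|=9, |18-11|=7, |14-11|=3, |12-11|=1, |5-11|=6, |16-11|=5, |5-11|=6. 5 nearest: (12,B), (12,B), (9,A), (14,B), (15,B). Counts: {'B': 4, 'A': 1}. Majority class: B.

B


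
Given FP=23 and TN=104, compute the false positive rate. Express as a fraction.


FPR = FP / (FP + TN) = 23 / 127 = 23/127.

23/127


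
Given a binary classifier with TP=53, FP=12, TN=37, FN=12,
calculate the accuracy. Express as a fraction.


Accuracy = (TP + TN) / (TP + TN + FP + FN) = (53 + 37) / 114 = 15/19.

15/19


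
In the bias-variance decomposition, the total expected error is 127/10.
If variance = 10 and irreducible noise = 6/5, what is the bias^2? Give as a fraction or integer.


Total error = bias^2 + variance + irreducible noise. So bias^2 = 127/10 - 10 - 6/5 = 3/2.

3/2


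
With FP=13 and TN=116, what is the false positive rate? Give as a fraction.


FPR = FP / (FP + TN) = 13 / 129 = 13/129.

13/129


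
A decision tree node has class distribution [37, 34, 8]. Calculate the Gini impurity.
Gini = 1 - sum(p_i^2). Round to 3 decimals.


Total = 79. Proportions: 37/79, 34/79, 8/79. sum(p_i^2) = 0.4148. Gini = 1 - 0.4148 = 0.5852, which rounds to 0.585.

0.585


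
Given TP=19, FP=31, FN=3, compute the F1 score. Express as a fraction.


Precision = 19/50 = 19/50. Recall = 19/22 = 19/22. F1 = 2*P*R/(P+R) = 19/36.

19/36


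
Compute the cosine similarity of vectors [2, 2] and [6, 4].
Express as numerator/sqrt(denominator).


dot = 20. |a|^2 = 8, |b|^2 = 52. cos = 20/sqrt(416).

20/sqrt(416)


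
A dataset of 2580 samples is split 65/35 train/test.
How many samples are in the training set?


Test set = 2580 * 35% = 903. Training set = 2580 - 903 = 1677.

1677


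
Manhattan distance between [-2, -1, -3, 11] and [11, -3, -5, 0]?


d = sum of absolute differences: |-2-11|=13 + |-1--3|=2 + |-3--5|=2 + |11-0|=11 = 28.

28


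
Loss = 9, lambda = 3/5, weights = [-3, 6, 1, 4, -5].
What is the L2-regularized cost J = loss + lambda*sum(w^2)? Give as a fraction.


L2 sq norm = sum(w^2) = 87. J = 9 + 3/5 * 87 = 306/5.

306/5


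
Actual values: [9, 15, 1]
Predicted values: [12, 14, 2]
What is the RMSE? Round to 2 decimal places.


MSE = 3.6667. RMSE = sqrt(3.6667) = 1.91.

1.91


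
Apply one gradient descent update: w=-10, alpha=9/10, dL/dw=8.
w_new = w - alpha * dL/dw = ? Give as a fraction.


w_new = -10 - 9/10 * 8 = -10 - 36/5 = -86/5.

-86/5


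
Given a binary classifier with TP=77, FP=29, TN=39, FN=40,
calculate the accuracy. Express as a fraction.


Accuracy = (TP + TN) / (TP + TN + FP + FN) = (77 + 39) / 185 = 116/185.

116/185


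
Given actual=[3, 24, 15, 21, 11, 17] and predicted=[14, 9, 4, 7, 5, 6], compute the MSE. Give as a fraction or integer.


MSE = (1/6) * ((3-14)^2=121 + (24-9)^2=225 + (15-4)^2=121 + (21-7)^2=196 + (11-5)^2=36 + (17-6)^2=121). Sum = 820. MSE = 410/3.

410/3


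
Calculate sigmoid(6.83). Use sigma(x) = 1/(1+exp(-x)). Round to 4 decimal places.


sigma(6.83) = 1/(1+e^(-6.83)) = 1/(1+0.001081) = 1/1.001081 = 0.9989.

0.9989


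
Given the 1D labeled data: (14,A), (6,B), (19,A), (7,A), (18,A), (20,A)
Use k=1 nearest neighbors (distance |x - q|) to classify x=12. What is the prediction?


Distances: |14-12|=2, |6-12|=6, |19-12|=7, |7-12|=5, |18-12|=6, |20-12|=8. 1 nearest: (14,A). Counts: {'A': 1}. Majority class: A.

A


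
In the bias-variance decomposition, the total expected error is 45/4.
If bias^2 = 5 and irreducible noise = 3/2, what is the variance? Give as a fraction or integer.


Total error = bias^2 + variance + irreducible noise. So variance = 45/4 - 5 - 3/2 = 19/4.

19/4


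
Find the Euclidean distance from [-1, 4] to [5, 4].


d = sqrt(sum of squared differences). (-1-5)^2=36, (4-4)^2=0. Sum = 36.

6


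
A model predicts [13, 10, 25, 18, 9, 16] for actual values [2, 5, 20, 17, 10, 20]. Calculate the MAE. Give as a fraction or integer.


MAE = (1/6) * (|2-13|=11 + |5-10|=5 + |20-25|=5 + |17-18|=1 + |10-9|=1 + |20-16|=4). Sum = 27. MAE = 9/2.

9/2


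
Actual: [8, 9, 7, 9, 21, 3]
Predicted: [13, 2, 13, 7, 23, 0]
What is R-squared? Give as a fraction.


Mean(y) = 19/2. SS_res = 127. SS_tot = 367/2. R^2 = 1 - 127/(367/2) = 113/367.

113/367


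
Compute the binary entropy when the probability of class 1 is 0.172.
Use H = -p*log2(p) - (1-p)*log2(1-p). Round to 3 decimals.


H = -0.172*log2(0.172) - 0.828*log2(0.828) = 0.662.

0.662


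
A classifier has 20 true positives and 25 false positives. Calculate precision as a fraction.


Precision = TP / (TP + FP) = 20 / 45 = 4/9.

4/9


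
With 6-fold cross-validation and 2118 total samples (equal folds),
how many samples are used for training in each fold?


Each validation fold has 2118/6 = 353 samples. Training set = 2118 - 353 = 1765.

1765


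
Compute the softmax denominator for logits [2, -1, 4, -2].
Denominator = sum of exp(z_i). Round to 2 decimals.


Denom = e^2=7.3891 + e^-1=0.3679 + e^4=54.5982 + e^-2=0.1353. Sum = 62.4905, which rounds to 62.49.

62.49


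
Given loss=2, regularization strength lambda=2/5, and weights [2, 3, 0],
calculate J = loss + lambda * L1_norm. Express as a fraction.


L1 norm = sum(|w|) = 5. J = 2 + 2/5 * 5 = 4.

4


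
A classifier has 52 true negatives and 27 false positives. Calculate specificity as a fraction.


Specificity = TN / (TN + FP) = 52 / 79 = 52/79.

52/79


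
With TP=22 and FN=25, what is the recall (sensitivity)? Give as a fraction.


Recall = TP / (TP + FN) = 22 / 47 = 22/47.

22/47


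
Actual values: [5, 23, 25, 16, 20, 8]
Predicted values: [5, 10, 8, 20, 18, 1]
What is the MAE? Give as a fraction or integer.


MAE = (1/6) * (|5-5|=0 + |23-10|=13 + |25-8|=17 + |16-20|=4 + |20-18|=2 + |8-1|=7). Sum = 43. MAE = 43/6.

43/6


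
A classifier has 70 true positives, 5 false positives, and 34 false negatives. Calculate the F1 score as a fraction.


Precision = 70/75 = 14/15. Recall = 70/104 = 35/52. F1 = 2*P*R/(P+R) = 140/179.

140/179


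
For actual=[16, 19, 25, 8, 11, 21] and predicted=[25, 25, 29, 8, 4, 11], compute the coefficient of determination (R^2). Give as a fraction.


Mean(y) = 50/3. SS_res = 282. SS_tot = 604/3. R^2 = 1 - 282/(604/3) = -121/302.

-121/302


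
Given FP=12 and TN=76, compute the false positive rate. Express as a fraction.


FPR = FP / (FP + TN) = 12 / 88 = 3/22.

3/22


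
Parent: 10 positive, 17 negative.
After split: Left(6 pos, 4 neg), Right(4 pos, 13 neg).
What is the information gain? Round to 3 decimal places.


H(parent) = 0.9510. H(left) = 0.9710, H(right) = 0.7871. Weighted = (10/27)*0.9710 + (17/27)*0.7871 = 0.8552. IG = 0.9510 - 0.8552 = 0.0958, which rounds to 0.096.

0.096


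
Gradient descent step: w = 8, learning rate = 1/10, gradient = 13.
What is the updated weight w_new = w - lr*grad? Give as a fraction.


w_new = 8 - 1/10 * 13 = 8 - 13/10 = 67/10.

67/10


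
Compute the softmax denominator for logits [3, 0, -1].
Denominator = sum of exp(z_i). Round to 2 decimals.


Denom = e^3=20.0855 + e^0=1.0000 + e^-1=0.3679. Sum = 21.4534, which rounds to 21.45.

21.45


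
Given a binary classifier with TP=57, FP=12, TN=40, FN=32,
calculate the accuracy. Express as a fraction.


Accuracy = (TP + TN) / (TP + TN + FP + FN) = (57 + 40) / 141 = 97/141.

97/141


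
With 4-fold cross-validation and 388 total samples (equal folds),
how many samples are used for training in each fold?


Each validation fold has 388/4 = 97 samples. Training set = 388 - 97 = 291.

291


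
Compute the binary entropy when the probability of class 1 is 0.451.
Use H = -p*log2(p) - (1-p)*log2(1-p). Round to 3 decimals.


H = -0.451*log2(0.451) - 0.549*log2(0.549) = 0.993.

0.993


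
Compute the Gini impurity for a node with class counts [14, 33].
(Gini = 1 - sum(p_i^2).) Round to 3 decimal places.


Total = 47. Proportions: 14/47, 33/47. sum(p_i^2) = 0.5817. Gini = 1 - 0.5817 = 0.4183, which rounds to 0.418.

0.418


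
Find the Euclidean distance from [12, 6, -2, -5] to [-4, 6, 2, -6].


d = sqrt(sum of squared differences). (12--4)^2=256, (6-6)^2=0, (-2-2)^2=16, (-5--6)^2=1. Sum = 273.

sqrt(273)


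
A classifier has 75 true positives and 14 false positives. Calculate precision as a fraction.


Precision = TP / (TP + FP) = 75 / 89 = 75/89.

75/89


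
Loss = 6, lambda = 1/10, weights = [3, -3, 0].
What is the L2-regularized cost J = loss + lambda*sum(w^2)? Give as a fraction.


L2 sq norm = sum(w^2) = 18. J = 6 + 1/10 * 18 = 39/5.

39/5


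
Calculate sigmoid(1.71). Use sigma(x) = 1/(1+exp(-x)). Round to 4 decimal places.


sigma(1.71) = 1/(1+e^(-1.71)) = 1/(1+0.180866) = 1/1.180866 = 0.8468.

0.8468


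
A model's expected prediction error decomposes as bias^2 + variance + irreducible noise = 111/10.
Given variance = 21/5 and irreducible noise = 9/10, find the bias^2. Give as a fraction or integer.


Total error = bias^2 + variance + irreducible noise. So bias^2 = 111/10 - 21/5 - 9/10 = 6.

6


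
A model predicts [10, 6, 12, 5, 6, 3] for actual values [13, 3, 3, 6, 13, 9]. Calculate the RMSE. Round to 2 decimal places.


MSE = 30.8333. RMSE = sqrt(30.8333) = 5.55.

5.55


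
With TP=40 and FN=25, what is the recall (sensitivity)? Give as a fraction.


Recall = TP / (TP + FN) = 40 / 65 = 8/13.

8/13


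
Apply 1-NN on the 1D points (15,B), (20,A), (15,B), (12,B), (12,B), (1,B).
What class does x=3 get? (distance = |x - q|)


Distances: |15-3|=12, |20-3|=17, |15-3|=12, |12-3|=9, |12-3|=9, |1-3|=2. 1 nearest: (1,B). Counts: {'B': 1}. Majority class: B.

B


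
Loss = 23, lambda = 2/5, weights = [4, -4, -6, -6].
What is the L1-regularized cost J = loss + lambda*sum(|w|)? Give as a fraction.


L1 norm = sum(|w|) = 20. J = 23 + 2/5 * 20 = 31.

31


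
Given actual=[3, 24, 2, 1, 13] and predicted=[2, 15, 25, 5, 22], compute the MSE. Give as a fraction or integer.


MSE = (1/5) * ((3-2)^2=1 + (24-15)^2=81 + (2-25)^2=529 + (1-5)^2=16 + (13-22)^2=81). Sum = 708. MSE = 708/5.

708/5


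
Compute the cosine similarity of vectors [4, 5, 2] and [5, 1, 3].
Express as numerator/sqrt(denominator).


dot = 31. |a|^2 = 45, |b|^2 = 35. cos = 31/sqrt(1575).

31/sqrt(1575)


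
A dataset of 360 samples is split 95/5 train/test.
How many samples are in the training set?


Test set = 360 * 5% = 18. Training set = 360 - 18 = 342.

342


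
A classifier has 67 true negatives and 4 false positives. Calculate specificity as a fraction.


Specificity = TN / (TN + FP) = 67 / 71 = 67/71.

67/71


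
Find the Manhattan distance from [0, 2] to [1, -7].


d = sum of absolute differences: |0-1|=1 + |2--7|=9 = 10.

10


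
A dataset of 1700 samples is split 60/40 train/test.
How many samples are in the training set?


Test set = 1700 * 40% = 680. Training set = 1700 - 680 = 1020.

1020


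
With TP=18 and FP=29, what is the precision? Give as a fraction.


Precision = TP / (TP + FP) = 18 / 47 = 18/47.

18/47


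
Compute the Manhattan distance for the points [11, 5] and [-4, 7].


d = sum of absolute differences: |11--4|=15 + |5-7|=2 = 17.

17


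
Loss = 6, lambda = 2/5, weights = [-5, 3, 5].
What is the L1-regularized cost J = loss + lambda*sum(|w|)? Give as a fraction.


L1 norm = sum(|w|) = 13. J = 6 + 2/5 * 13 = 56/5.

56/5


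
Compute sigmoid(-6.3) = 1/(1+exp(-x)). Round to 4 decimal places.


sigma(-6.3) = 1/(1+e^(6.3)) = 1/(1+544.571910) = 1/545.571910 = 0.0018.

0.0018


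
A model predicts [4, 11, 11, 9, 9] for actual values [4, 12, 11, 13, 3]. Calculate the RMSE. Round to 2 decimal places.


MSE = 10.6000. RMSE = sqrt(10.6000) = 3.26.

3.26


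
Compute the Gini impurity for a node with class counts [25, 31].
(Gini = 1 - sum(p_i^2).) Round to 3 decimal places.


Total = 56. Proportions: 25/56, 31/56. sum(p_i^2) = 0.5057. Gini = 1 - 0.5057 = 0.4943, which rounds to 0.494.

0.494


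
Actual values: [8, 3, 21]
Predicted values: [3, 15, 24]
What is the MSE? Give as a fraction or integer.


MSE = (1/3) * ((8-3)^2=25 + (3-15)^2=144 + (21-24)^2=9). Sum = 178. MSE = 178/3.

178/3


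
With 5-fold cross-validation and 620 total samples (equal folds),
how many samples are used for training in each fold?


Each validation fold has 620/5 = 124 samples. Training set = 620 - 124 = 496.

496


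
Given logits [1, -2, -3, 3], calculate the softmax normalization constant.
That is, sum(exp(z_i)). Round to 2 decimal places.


Denom = e^1=2.7183 + e^-2=0.1353 + e^-3=0.0498 + e^3=20.0855. Sum = 22.9889, which rounds to 22.99.

22.99


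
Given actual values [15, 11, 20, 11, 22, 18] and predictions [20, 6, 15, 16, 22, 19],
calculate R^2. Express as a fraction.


Mean(y) = 97/6. SS_res = 101. SS_tot = 641/6. R^2 = 1 - 101/(641/6) = 35/641.

35/641


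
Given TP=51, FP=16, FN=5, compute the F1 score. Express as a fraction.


Precision = 51/67 = 51/67. Recall = 51/56 = 51/56. F1 = 2*P*R/(P+R) = 34/41.

34/41


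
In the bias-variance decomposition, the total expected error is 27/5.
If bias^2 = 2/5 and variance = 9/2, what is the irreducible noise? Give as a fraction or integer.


Total error = bias^2 + variance + irreducible noise. So irreducible noise = 27/5 - 2/5 - 9/2 = 1/2.

1/2


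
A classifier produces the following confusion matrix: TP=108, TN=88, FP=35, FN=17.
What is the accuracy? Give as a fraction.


Accuracy = (TP + TN) / (TP + TN + FP + FN) = (108 + 88) / 248 = 49/62.

49/62


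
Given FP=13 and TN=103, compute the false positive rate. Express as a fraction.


FPR = FP / (FP + TN) = 13 / 116 = 13/116.

13/116


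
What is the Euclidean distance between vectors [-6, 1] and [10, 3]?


d = sqrt(sum of squared differences). (-6-10)^2=256, (1-3)^2=4. Sum = 260.

sqrt(260)


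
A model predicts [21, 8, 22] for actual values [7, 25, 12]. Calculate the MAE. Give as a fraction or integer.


MAE = (1/3) * (|7-21|=14 + |25-8|=17 + |12-22|=10). Sum = 41. MAE = 41/3.

41/3


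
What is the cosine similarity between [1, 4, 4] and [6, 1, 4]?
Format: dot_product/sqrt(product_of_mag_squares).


dot = 26. |a|^2 = 33, |b|^2 = 53. cos = 26/sqrt(1749).

26/sqrt(1749)


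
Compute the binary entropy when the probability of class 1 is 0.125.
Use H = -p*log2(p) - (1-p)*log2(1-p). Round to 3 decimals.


H = -0.125*log2(0.125) - 0.875*log2(0.875) = 0.544.

0.544


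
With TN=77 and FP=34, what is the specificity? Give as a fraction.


Specificity = TN / (TN + FP) = 77 / 111 = 77/111.

77/111


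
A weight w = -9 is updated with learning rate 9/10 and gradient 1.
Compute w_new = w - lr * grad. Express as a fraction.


w_new = -9 - 9/10 * 1 = -9 - 9/10 = -99/10.

-99/10


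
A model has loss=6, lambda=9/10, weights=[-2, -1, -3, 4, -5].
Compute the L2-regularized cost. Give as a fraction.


L2 sq norm = sum(w^2) = 55. J = 6 + 9/10 * 55 = 111/2.

111/2


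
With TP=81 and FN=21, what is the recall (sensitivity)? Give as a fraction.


Recall = TP / (TP + FN) = 81 / 102 = 27/34.

27/34


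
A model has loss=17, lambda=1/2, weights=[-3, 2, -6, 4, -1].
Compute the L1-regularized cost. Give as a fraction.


L1 norm = sum(|w|) = 16. J = 17 + 1/2 * 16 = 25.

25


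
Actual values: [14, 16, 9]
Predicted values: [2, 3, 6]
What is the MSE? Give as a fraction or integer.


MSE = (1/3) * ((14-2)^2=144 + (16-3)^2=169 + (9-6)^2=9). Sum = 322. MSE = 322/3.

322/3


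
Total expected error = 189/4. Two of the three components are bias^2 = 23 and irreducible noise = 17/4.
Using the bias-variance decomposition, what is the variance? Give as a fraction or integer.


Total error = bias^2 + variance + irreducible noise. So variance = 189/4 - 23 - 17/4 = 20.

20


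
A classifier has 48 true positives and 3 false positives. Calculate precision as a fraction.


Precision = TP / (TP + FP) = 48 / 51 = 16/17.

16/17


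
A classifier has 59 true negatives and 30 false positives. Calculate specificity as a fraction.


Specificity = TN / (TN + FP) = 59 / 89 = 59/89.

59/89


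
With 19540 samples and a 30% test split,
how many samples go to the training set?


Test set = 19540 * 30% = 5862. Training set = 19540 - 5862 = 13678.

13678


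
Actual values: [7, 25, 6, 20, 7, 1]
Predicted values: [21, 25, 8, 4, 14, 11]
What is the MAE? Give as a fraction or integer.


MAE = (1/6) * (|7-21|=14 + |25-25|=0 + |6-8|=2 + |20-4|=16 + |7-14|=7 + |1-11|=10). Sum = 49. MAE = 49/6.

49/6


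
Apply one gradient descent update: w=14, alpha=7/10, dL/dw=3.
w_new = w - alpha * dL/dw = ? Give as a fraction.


w_new = 14 - 7/10 * 3 = 14 - 21/10 = 119/10.

119/10


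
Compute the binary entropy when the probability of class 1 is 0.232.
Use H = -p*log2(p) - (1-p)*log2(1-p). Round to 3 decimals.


H = -0.232*log2(0.232) - 0.768*log2(0.768) = 0.781.

0.781


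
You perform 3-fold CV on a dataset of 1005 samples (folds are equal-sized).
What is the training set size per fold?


Each validation fold has 1005/3 = 335 samples. Training set = 1005 - 335 = 670.

670


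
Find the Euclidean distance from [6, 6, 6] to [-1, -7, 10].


d = sqrt(sum of squared differences). (6--1)^2=49, (6--7)^2=169, (6-10)^2=16. Sum = 234.

sqrt(234)


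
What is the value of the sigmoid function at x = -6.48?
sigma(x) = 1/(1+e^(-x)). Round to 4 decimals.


sigma(-6.48) = 1/(1+e^(6.48)) = 1/(1+651.970946) = 1/652.970946 = 0.0015.

0.0015


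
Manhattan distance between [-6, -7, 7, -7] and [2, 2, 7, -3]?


d = sum of absolute differences: |-6-2|=8 + |-7-2|=9 + |7-7|=0 + |-7--3|=4 = 21.

21


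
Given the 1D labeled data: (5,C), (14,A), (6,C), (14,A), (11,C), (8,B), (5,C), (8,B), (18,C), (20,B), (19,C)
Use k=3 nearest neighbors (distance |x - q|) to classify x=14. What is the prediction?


Distances: |5-14|=9, |14-14|=0, |6-14|=8, |14-14|=0, |11-14|=3, |8-14|=6, |5-14|=9, |8-14|=6, |18-14|=4, |20-14|=6, |19-14|=5. 3 nearest: (14,A), (14,A), (11,C). Counts: {'A': 2, 'C': 1}. Majority class: A.

A


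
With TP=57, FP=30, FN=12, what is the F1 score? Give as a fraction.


Precision = 57/87 = 19/29. Recall = 57/69 = 19/23. F1 = 2*P*R/(P+R) = 19/26.

19/26


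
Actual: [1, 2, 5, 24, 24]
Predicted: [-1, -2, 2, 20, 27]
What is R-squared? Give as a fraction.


Mean(y) = 56/5. SS_res = 54. SS_tot = 2774/5. R^2 = 1 - 54/(2774/5) = 1252/1387.

1252/1387


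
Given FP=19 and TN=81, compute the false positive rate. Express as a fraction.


FPR = FP / (FP + TN) = 19 / 100 = 19/100.

19/100


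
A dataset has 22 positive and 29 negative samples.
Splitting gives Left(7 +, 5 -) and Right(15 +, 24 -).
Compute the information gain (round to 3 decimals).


H(parent) = 0.9864. H(left) = 0.9799, H(right) = 0.9612. Weighted = (12/51)*0.9799 + (39/51)*0.9612 = 0.9656. IG = 0.9864 - 0.9656 = 0.0208, which rounds to 0.021.

0.021


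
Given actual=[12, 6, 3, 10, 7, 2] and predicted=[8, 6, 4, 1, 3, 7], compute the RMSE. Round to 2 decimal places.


MSE = 23.1667. RMSE = sqrt(23.1667) = 4.81.

4.81


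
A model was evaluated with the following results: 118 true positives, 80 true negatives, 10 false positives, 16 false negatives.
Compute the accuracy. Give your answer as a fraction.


Accuracy = (TP + TN) / (TP + TN + FP + FN) = (118 + 80) / 224 = 99/112.

99/112


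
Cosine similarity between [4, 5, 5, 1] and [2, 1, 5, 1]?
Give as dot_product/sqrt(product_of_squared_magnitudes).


dot = 39. |a|^2 = 67, |b|^2 = 31. cos = 39/sqrt(2077).

39/sqrt(2077)


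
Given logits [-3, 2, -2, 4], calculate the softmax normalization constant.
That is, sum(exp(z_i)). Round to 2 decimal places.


Denom = e^-3=0.0498 + e^2=7.3891 + e^-2=0.1353 + e^4=54.5982. Sum = 62.1724, which rounds to 62.17.

62.17


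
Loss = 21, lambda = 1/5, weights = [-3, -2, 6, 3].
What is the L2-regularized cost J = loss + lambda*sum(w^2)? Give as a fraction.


L2 sq norm = sum(w^2) = 58. J = 21 + 1/5 * 58 = 163/5.

163/5


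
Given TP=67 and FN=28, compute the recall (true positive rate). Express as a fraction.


Recall = TP / (TP + FN) = 67 / 95 = 67/95.

67/95


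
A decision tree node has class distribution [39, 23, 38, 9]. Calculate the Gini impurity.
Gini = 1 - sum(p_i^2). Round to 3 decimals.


Total = 109. Proportions: 39/109, 23/109, 38/109, 9/109. sum(p_i^2) = 0.3009. Gini = 1 - 0.3009 = 0.6991, which rounds to 0.699.

0.699


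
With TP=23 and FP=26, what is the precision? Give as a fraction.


Precision = TP / (TP + FP) = 23 / 49 = 23/49.

23/49


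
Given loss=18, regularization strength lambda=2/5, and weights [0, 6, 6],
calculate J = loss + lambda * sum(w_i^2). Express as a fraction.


L2 sq norm = sum(w^2) = 72. J = 18 + 2/5 * 72 = 234/5.

234/5


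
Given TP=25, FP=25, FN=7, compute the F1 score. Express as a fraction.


Precision = 25/50 = 1/2. Recall = 25/32 = 25/32. F1 = 2*P*R/(P+R) = 25/41.

25/41


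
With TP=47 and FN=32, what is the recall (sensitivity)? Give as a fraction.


Recall = TP / (TP + FN) = 47 / 79 = 47/79.

47/79


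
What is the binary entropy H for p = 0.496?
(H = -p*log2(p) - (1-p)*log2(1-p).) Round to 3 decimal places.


H = -0.496*log2(0.496) - 0.504*log2(0.504) = 1.000.

1.000


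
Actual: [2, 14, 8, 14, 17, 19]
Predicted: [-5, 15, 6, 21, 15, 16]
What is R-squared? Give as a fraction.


Mean(y) = 37/3. SS_res = 116. SS_tot = 592/3. R^2 = 1 - 116/(592/3) = 61/148.

61/148


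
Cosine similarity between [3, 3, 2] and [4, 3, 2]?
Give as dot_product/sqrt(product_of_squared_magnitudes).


dot = 25. |a|^2 = 22, |b|^2 = 29. cos = 25/sqrt(638).

25/sqrt(638)


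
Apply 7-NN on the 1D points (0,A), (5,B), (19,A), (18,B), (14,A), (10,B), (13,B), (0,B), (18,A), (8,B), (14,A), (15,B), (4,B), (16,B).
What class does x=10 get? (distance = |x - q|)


Distances: |0-10|=10, |5-10|=5, |19-10|=9, |18-10|=8, |14-10|=4, |10-10|=0, |13-10|=3, |0-10|=10, |18-10|=8, |8-10|=2, |14-10|=4, |15-10|=5, |4-10|=6, |16-10|=6. 7 nearest: (10,B), (8,B), (13,B), (14,A), (14,A), (5,B), (15,B). Counts: {'B': 5, 'A': 2}. Majority class: B.

B


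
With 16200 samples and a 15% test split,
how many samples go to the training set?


Test set = 16200 * 15% = 2430. Training set = 16200 - 2430 = 13770.

13770


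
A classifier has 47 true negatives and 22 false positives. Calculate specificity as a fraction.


Specificity = TN / (TN + FP) = 47 / 69 = 47/69.

47/69


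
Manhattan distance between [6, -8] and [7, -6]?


d = sum of absolute differences: |6-7|=1 + |-8--6|=2 = 3.

3


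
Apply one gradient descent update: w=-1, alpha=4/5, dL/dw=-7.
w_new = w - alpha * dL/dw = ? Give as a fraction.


w_new = -1 - 4/5 * -7 = -1 - -28/5 = 23/5.

23/5


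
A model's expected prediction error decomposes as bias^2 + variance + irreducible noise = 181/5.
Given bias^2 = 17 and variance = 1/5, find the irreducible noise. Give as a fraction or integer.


Total error = bias^2 + variance + irreducible noise. So irreducible noise = 181/5 - 17 - 1/5 = 19.

19


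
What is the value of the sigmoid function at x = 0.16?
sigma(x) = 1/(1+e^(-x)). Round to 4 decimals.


sigma(0.16) = 1/(1+e^(-0.16)) = 1/(1+0.852144) = 1/1.852144 = 0.5399.

0.5399


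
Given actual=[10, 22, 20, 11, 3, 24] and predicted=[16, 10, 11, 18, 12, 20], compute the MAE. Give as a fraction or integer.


MAE = (1/6) * (|10-16|=6 + |22-10|=12 + |20-11|=9 + |11-18|=7 + |3-12|=9 + |24-20|=4). Sum = 47. MAE = 47/6.

47/6


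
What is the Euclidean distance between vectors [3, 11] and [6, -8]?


d = sqrt(sum of squared differences). (3-6)^2=9, (11--8)^2=361. Sum = 370.

sqrt(370)


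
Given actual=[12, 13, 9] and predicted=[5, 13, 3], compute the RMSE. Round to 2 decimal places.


MSE = 28.3333. RMSE = sqrt(28.3333) = 5.32.

5.32


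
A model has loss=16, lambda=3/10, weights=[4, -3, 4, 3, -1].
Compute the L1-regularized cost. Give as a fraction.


L1 norm = sum(|w|) = 15. J = 16 + 3/10 * 15 = 41/2.

41/2


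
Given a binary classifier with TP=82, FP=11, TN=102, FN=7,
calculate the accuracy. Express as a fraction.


Accuracy = (TP + TN) / (TP + TN + FP + FN) = (82 + 102) / 202 = 92/101.

92/101


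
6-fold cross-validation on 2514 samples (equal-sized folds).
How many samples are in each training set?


Each validation fold has 2514/6 = 419 samples. Training set = 2514 - 419 = 2095.

2095


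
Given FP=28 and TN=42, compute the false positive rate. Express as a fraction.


FPR = FP / (FP + TN) = 28 / 70 = 2/5.

2/5


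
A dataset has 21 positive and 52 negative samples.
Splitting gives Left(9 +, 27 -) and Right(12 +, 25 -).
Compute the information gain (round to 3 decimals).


H(parent) = 0.8657. H(left) = 0.8113, H(right) = 0.9090. Weighted = (36/73)*0.8113 + (37/73)*0.9090 = 0.8608. IG = 0.8657 - 0.8608 = 0.0049, which rounds to 0.005.

0.005


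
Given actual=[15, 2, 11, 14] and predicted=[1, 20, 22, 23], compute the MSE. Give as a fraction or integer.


MSE = (1/4) * ((15-1)^2=196 + (2-20)^2=324 + (11-22)^2=121 + (14-23)^2=81). Sum = 722. MSE = 361/2.

361/2


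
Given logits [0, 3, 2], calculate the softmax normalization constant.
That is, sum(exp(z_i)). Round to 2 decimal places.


Denom = e^0=1.0000 + e^3=20.0855 + e^2=7.3891. Sum = 28.4746, which rounds to 28.47.

28.47


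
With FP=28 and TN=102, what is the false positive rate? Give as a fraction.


FPR = FP / (FP + TN) = 28 / 130 = 14/65.

14/65


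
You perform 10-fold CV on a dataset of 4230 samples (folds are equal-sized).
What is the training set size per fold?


Each validation fold has 4230/10 = 423 samples. Training set = 4230 - 423 = 3807.

3807


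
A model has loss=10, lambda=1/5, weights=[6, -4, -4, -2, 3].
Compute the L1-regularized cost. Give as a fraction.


L1 norm = sum(|w|) = 19. J = 10 + 1/5 * 19 = 69/5.

69/5


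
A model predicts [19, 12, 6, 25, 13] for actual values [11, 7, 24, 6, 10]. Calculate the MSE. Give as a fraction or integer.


MSE = (1/5) * ((11-19)^2=64 + (7-12)^2=25 + (24-6)^2=324 + (6-25)^2=361 + (10-13)^2=9). Sum = 783. MSE = 783/5.

783/5
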